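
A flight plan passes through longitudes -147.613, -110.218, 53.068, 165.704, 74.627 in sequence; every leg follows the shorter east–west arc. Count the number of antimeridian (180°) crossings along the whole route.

Leg 1: -147.613° → -110.218°, shortest Δλ = 37.395° (east) — does not cross 180°.
Leg 2: -110.218° → +53.068°, shortest Δλ = 163.286° (east) — does not cross 180°.
Leg 3: +53.068° → +165.704°, shortest Δλ = 112.636° (east) — does not cross 180°.
Leg 4: +165.704° → +74.627°, shortest Δλ = -91.077° (west) — does not cross 180°.
Total crossings: 0.

0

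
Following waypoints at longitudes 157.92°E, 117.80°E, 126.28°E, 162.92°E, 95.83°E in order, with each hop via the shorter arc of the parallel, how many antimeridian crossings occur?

0

Leg 1: +157.92° → +117.80°, shortest Δλ = -40.12° (west) — does not cross 180°.
Leg 2: +117.80° → +126.28°, shortest Δλ = 8.48° (east) — does not cross 180°.
Leg 3: +126.28° → +162.92°, shortest Δλ = 36.64° (east) — does not cross 180°.
Leg 4: +162.92° → +95.83°, shortest Δλ = -67.09° (west) — does not cross 180°.
Total crossings: 0.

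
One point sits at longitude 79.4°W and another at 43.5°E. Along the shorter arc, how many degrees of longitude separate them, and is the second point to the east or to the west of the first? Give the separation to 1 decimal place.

Raw difference: 43.5 − -79.4 = 122.9°.
Normalise into (−180°, 180°]: 122.9° stays 122.9°.
Positive ⇒ the second point lies to the east; separation 122.9°.

122.9° east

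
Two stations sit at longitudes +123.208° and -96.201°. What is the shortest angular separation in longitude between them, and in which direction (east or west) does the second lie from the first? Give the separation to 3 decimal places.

140.591° east

Raw difference: -96.201 − 123.208 = -219.409°.
Normalise into (−180°, 180°]: -219.409° + 360° = 140.591°.
Positive ⇒ the second point lies to the east; separation 140.591°.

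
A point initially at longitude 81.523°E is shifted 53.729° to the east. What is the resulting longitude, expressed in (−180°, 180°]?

135.252°E

Start at +81.523°; shift +53.729° → +135.252°.
+135.252° already lies in (−180°, 180°].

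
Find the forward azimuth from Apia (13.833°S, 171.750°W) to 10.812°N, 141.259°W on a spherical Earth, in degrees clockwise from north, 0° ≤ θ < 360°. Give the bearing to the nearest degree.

52°

Δλ = -141.259 − -171.750 = 30.491°.
θ = atan2( sin Δλ · cos φ₂ , cos φ₁ · sin φ₂ − sin φ₁ · cos φ₂ · cos Δλ )
  = atan2(0.49840, 0.38452) = 52.349° → normalised to [0°, 360°): 52.349°.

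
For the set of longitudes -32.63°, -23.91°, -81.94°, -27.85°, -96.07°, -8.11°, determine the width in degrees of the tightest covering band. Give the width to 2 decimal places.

87.96°

Sort the longitudes: -96.07°, -81.94°, -32.63°, -27.85°, -23.91°, -8.11°.
Eastward gaps between consecutive values (wrapping around): 14.13°, 49.31°, 4.78°, 3.94°, 15.80°, 272.04°.
Largest gap = 272.04° ⇒ minimal covering band is its complement: 360° − 272.04° = 87.96°.
Band runs from -96.07° eastward to -8.11°.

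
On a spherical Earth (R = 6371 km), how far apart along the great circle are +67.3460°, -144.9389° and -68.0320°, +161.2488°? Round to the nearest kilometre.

15614 km

Δλ = 161.2488 − -144.9389 = 306.1877°; wrapped into (−180°, 180°]: -53.8123°.
Δφ = -68.0320 − 67.3460 = -135.3780°.
a = sin²(Δφ/2) + cos φ₁ · cos φ₂ · sin²(Δλ/2) = 0.885385.
c = 2·atan2(√a, √(1−a)) = 2.45084 rad → d = 6371·c ≈ 15614.33 km.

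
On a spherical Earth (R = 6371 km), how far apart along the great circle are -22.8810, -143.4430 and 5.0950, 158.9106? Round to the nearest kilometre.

6987 km

Δλ = 158.9106 − -143.4430 = 302.3536°; wrapped into (−180°, 180°]: -57.6464°.
Δφ = 5.0950 − -22.8810 = 27.9760°.
a = sin²(Δφ/2) + cos φ₁ · cos φ₂ · sin²(Δλ/2) = 0.271722.
c = 2·atan2(√a, √(1−a)) = 1.09668 rad → d = 6371·c ≈ 6986.92 km.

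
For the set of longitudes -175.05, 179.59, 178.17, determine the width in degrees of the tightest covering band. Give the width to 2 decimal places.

6.78°

Sort the longitudes: -175.05°, +178.17°, +179.59°.
Eastward gaps between consecutive values (wrapping around): 353.22°, 1.42°, 5.36°.
Largest gap = 353.22° ⇒ minimal covering band is its complement: 360° − 353.22° = 6.78°.
Band runs from +178.17° eastward to -175.05°, crossing the antimeridian.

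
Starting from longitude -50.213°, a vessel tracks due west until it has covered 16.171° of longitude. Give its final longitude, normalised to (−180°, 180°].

-66.384°

Start at -50.213°; shift −16.171° → -66.384°.
-66.384° already lies in (−180°, 180°].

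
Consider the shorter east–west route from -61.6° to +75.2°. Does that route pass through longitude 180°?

Signed shortest Δλ = ((75.2 − -61.6 + 180) mod 360) − 180 = 136.8°.
Going east by 136.8° from -61.6° reaches +75.2° without touching 180°.

No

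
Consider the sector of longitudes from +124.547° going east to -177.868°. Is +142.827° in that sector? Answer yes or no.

Band width going east from +124.547° to -177.868°: ((-177.868 − 124.547) mod 360) = 57.585°.
Offset of +142.827° east of the west edge: ((142.827 − 124.547) mod 360) = 18.280°.
18.280° ≤ 57.585° ⇒ inside.

Yes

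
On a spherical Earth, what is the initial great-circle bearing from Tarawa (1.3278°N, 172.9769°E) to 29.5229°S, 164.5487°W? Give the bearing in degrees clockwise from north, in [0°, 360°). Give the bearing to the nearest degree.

Δλ = -164.5487 − 172.9769 = -337.5256°; wrapped into (−180°, 180°]: 22.4744°.
θ = atan2( sin Δλ · cos φ₂ , cos φ₁ · sin φ₂ − sin φ₁ · cos φ₂ · cos Δλ )
  = atan2(0.33264, -0.51127) = 146.952° → normalised to [0°, 360°): 146.952°.

147°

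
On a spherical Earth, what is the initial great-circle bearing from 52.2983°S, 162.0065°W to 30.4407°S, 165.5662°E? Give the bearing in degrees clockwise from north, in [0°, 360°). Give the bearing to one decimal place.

Δλ = 165.5662 − -162.0065 = 327.5727°; wrapped into (−180°, 180°]: -32.4273°.
θ = atan2( sin Δλ · cos φ₂ , cos φ₁ · sin φ₂ − sin φ₁ · cos φ₂ · cos Δλ )
  = atan2(-0.46231, 0.26594) = -60.091° → normalised to [0°, 360°): 299.909°.

299.9°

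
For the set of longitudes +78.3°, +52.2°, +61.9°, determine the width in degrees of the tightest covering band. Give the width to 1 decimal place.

Sort the longitudes: +52.2°, +61.9°, +78.3°.
Eastward gaps between consecutive values (wrapping around): 9.7°, 16.4°, 333.9°.
Largest gap = 333.9° ⇒ minimal covering band is its complement: 360° − 333.9° = 26.1°.
Band runs from +52.2° eastward to +78.3°.

26.1°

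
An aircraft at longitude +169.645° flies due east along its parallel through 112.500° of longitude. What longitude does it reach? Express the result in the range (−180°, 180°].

Start at +169.645°; shift +112.500° → +282.145°.
+282.145° lies outside (−180°, 180°]; subtract 360° → -77.855°.

-77.855°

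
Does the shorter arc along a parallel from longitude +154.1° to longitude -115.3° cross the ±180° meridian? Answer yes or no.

Yes

Naïve |-115.3 − 154.1| = 269.4° > 180°, so the shorter arc goes the other way round — across 180°.
Signed shortest Δλ = ((-115.3 − 154.1 + 180) mod 360) − 180 = 90.6°.
Going east by 90.6° from +154.1° passes through 180° before reaching -115.3°.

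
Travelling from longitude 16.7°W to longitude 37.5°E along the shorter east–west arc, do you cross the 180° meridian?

Signed shortest Δλ = ((37.5 − -16.7 + 180) mod 360) − 180 = 54.2°.
Going east by 54.2° from -16.7° reaches +37.5° without touching 180°.

No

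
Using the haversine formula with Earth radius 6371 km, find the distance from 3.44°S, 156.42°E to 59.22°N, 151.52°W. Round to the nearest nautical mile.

Δλ = -151.52 − 156.42 = -307.94°; wrapped into (−180°, 180°]: 52.06°.
Δφ = 59.22 − -3.44 = 62.66°.
a = sin²(Δφ/2) + cos φ₁ · cos φ₂ · sin²(Δλ/2) = 0.368740.
c = 2·atan2(√a, √(1−a)) = 1.30516 rad → d = 6371·c ≈ 8315.20 km ≈ 4489.85 nmi.

4490 nmi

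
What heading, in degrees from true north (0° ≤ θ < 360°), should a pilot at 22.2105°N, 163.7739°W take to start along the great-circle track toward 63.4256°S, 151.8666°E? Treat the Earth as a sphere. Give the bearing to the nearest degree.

198°

Δλ = 151.8666 − -163.7739 = 315.6405°; wrapped into (−180°, 180°]: -44.3595°.
θ = atan2( sin Δλ · cos φ₂ , cos φ₁ · sin φ₂ − sin φ₁ · cos φ₂ · cos Δλ )
  = atan2(-0.31278, -0.94890) = -161.757° → normalised to [0°, 360°): 198.243°.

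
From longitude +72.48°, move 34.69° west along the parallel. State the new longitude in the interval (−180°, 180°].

+37.79°

Start at +72.48°; shift −34.69° → +37.79°.
+37.79° already lies in (−180°, 180°].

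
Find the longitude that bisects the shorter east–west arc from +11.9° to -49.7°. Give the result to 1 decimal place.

-18.9°

Signed shortest Δλ from +11.9° to -49.7° is -61.6°.
Midpoint longitude = +11.9° + (-61.6°)/2 = +11.9° − 30.8° = -18.9°.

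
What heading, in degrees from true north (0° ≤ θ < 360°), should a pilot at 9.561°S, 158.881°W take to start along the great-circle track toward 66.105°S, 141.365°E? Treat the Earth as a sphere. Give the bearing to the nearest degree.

Δλ = 141.365 − -158.881 = 300.246°; wrapped into (−180°, 180°]: -59.754°.
θ = atan2( sin Δλ · cos φ₂ , cos φ₁ · sin φ₂ − sin φ₁ · cos φ₂ · cos Δλ )
  = atan2(-0.34992, -0.86770) = -158.037° → normalised to [0°, 360°): 201.963°.

202°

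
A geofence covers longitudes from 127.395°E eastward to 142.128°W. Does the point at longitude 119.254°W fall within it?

No

Band width going east from +127.395° to -142.128°: ((-142.128 − 127.395) mod 360) = 90.477°.
Offset of -119.254° east of the west edge: ((-119.254 − 127.395) mod 360) = 113.351°.
113.351° > 90.477° ⇒ outside.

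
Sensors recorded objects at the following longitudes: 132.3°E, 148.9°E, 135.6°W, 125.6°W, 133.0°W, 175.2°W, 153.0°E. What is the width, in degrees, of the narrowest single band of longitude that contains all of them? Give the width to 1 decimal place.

Sort the longitudes: -175.2°, -135.6°, -133.0°, -125.6°, +132.3°, +148.9°, +153.0°.
Eastward gaps between consecutive values (wrapping around): 39.6°, 2.6°, 7.4°, 257.9°, 16.6°, 4.1°, 31.8°.
Largest gap = 257.9° ⇒ minimal covering band is its complement: 360° − 257.9° = 102.1°.
Band runs from +132.3° eastward to -125.6°, crossing the antimeridian.

102.1°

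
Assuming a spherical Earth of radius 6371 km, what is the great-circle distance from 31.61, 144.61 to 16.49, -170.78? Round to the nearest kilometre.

4793 km

Δλ = -170.78 − 144.61 = -315.39°; wrapped into (−180°, 180°]: 44.61°.
Δφ = 16.49 − 31.61 = -15.12°.
a = sin²(Δφ/2) + cos φ₁ · cos φ₂ · sin²(Δλ/2) = 0.134940.
c = 2·atan2(√a, √(1−a)) = 0.75230 rad → d = 6371·c ≈ 4792.90 km.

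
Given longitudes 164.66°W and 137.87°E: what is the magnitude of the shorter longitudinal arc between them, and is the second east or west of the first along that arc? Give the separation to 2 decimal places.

Raw difference: 137.87 − -164.66 = 302.53°.
Normalise into (−180°, 180°]: 302.53° − 360° = -57.47°.
Negative ⇒ the second point lies to the west; separation 57.47°.

57.47° west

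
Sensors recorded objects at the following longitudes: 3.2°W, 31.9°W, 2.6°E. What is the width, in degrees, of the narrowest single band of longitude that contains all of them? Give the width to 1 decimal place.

Sort the longitudes: -31.9°, -3.2°, +2.6°.
Eastward gaps between consecutive values (wrapping around): 28.7°, 5.8°, 325.5°.
Largest gap = 325.5° ⇒ minimal covering band is its complement: 360° − 325.5° = 34.5°.
Band runs from -31.9° eastward to +2.6°.

34.5°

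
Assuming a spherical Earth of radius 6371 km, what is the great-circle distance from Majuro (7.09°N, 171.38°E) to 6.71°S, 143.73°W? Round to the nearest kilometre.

Δλ = -143.73 − 171.38 = -315.11°; wrapped into (−180°, 180°]: 44.89°.
Δφ = -6.71 − 7.09 = -13.80°.
a = sin²(Δφ/2) + cos φ₁ · cos φ₂ · sin²(Δλ/2) = 0.158096.
c = 2·atan2(√a, √(1−a)) = 0.81783 rad → d = 6371·c ≈ 5210.38 km.

5210 km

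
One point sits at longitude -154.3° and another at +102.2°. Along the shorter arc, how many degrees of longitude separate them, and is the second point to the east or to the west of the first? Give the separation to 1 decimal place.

Raw difference: 102.2 − -154.3 = 256.5°.
Normalise into (−180°, 180°]: 256.5° − 360° = -103.5°.
Negative ⇒ the second point lies to the west; separation 103.5°.

103.5° west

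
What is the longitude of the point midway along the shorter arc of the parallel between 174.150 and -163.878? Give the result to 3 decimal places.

Signed shortest Δλ from +174.150° to -163.878° is +21.972°.
Midpoint longitude = +174.150° + (+21.972°)/2 = +174.150° + 10.986° = +185.136°.
Normalise into (−180°, 180°]: -174.864°.
(The naïve average (+174.150 + -163.878)/2 = 5.136° is on the wrong side of the globe.)

-174.864°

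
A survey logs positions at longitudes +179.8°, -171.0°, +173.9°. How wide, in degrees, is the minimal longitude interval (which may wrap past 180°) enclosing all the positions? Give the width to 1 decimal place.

Sort the longitudes: -171.0°, +173.9°, +179.8°.
Eastward gaps between consecutive values (wrapping around): 344.9°, 5.9°, 9.2°.
Largest gap = 344.9° ⇒ minimal covering band is its complement: 360° − 344.9° = 15.1°.
Band runs from +173.9° eastward to -171.0°, crossing the antimeridian.

15.1°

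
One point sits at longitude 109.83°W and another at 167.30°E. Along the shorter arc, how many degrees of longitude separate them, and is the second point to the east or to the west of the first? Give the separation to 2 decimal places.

82.87° west

Raw difference: 167.30 − -109.83 = 277.13°.
Normalise into (−180°, 180°]: 277.13° − 360° = -82.87°.
Negative ⇒ the second point lies to the west; separation 82.87°.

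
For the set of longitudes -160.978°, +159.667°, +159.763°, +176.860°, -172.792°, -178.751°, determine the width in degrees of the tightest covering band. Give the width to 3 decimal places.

39.355°

Sort the longitudes: -178.751°, -172.792°, -160.978°, +159.667°, +159.763°, +176.860°.
Eastward gaps between consecutive values (wrapping around): 5.959°, 11.814°, 320.645°, 0.096°, 17.097°, 4.389°.
Largest gap = 320.645° ⇒ minimal covering band is its complement: 360° − 320.645° = 39.355°.
Band runs from +159.667° eastward to -160.978°, crossing the antimeridian.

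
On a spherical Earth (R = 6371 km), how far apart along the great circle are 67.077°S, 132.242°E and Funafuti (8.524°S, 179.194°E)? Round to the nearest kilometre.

7390 km

Δλ = 179.194 − 132.242 = 46.952°.
Δφ = -8.524 − -67.077 = 58.553°.
a = sin²(Δφ/2) + cos φ₁ · cos φ₂ · sin²(Δλ/2) = 0.300273.
c = 2·atan2(√a, √(1−a)) = 1.15988 rad → d = 6371·c ≈ 7389.56 km.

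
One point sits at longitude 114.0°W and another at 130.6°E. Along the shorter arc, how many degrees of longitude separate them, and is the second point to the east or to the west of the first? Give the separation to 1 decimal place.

115.4° west

Raw difference: 130.6 − -114.0 = 244.6°.
Normalise into (−180°, 180°]: 244.6° − 360° = -115.4°.
Negative ⇒ the second point lies to the west; separation 115.4°.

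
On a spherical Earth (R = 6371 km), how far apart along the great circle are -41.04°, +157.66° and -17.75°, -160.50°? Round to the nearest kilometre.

Δλ = -160.50 − 157.66 = -318.16°; wrapped into (−180°, 180°]: 41.84°.
Δφ = -17.75 − -41.04 = 23.29°.
a = sin²(Δφ/2) + cos φ₁ · cos φ₂ · sin²(Δλ/2) = 0.132328.
c = 2·atan2(√a, √(1−a)) = 0.74462 rad → d = 6371·c ≈ 4743.98 km.

4744 km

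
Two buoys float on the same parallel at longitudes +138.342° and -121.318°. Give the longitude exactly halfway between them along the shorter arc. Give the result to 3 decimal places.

-171.488°

Signed shortest Δλ from +138.342° to -121.318° is +100.340°.
Midpoint longitude = +138.342° + (+100.340°)/2 = +138.342° + 50.170° = +188.512°.
Normalise into (−180°, 180°]: -171.488°.
(The naïve average (+138.342 + -121.318)/2 = 8.512° is on the wrong side of the globe.)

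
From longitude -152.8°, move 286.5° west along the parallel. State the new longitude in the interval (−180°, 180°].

-79.3°

Start at -152.8°; shift −286.5° → -439.3°.
-439.3° lies outside (−180°, 180°]; add 360° → -79.3°.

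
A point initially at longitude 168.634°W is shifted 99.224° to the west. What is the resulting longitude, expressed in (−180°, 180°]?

92.142°E

Start at -168.634°; shift −99.224° → -267.858°.
-267.858° lies outside (−180°, 180°]; add 360° → +92.142°.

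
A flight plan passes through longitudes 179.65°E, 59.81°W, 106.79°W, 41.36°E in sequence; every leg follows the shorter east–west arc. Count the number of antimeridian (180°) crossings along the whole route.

Leg 1: +179.65° → -59.81°, shortest Δλ = 120.54° (east) — crosses 180°.
Leg 2: -59.81° → -106.79°, shortest Δλ = -46.98° (west) — does not cross 180°.
Leg 3: -106.79° → +41.36°, shortest Δλ = 148.15° (east) — does not cross 180°.
Total crossings: 1.

1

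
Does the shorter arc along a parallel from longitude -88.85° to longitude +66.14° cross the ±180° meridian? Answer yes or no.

No

Signed shortest Δλ = ((66.14 − -88.85 + 180) mod 360) − 180 = 154.99°.
Going east by 154.99° from -88.85° reaches +66.14° without touching 180°.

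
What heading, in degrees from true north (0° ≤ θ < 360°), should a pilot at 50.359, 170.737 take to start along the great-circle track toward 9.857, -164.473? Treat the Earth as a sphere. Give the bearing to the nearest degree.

145°

Δλ = -164.473 − 170.737 = -335.210°; wrapped into (−180°, 180°]: 24.790°.
θ = atan2( sin Δλ · cos φ₂ , cos φ₁ · sin φ₂ − sin φ₁ · cos φ₂ · cos Δλ )
  = atan2(0.41310, -0.57956) = 144.519° → normalised to [0°, 360°): 144.519°.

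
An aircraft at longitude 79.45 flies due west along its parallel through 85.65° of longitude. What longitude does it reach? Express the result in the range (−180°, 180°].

Start at +79.45°; shift −85.65° → -6.20°.
-6.20° already lies in (−180°, 180°].

-6.20°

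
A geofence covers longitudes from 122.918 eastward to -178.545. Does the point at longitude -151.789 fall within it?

No

Band width going east from +122.918° to -178.545°: ((-178.545 − 122.918) mod 360) = 58.537°.
Offset of -151.789° east of the west edge: ((-151.789 − 122.918) mod 360) = 85.293°.
85.293° > 58.537° ⇒ outside.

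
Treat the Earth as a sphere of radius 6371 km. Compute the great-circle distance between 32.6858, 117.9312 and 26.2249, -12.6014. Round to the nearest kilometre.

Δλ = -12.6014 − 117.9312 = -130.5326°.
Δφ = 26.2249 − 32.6858 = -6.4609°.
a = sin²(Δφ/2) + cos φ₁ · cos φ₂ · sin²(Δλ/2) = 0.626015.
c = 2·atan2(√a, √(1−a)) = 1.82557 rad → d = 6371·c ≈ 11630.73 km.

11631 km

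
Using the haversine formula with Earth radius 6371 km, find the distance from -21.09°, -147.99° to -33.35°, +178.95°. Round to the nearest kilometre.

Δλ = 178.95 − -147.99 = 326.94°; wrapped into (−180°, 180°]: -33.06°.
Δφ = -33.35 − -21.09 = -12.26°.
a = sin²(Δφ/2) + cos φ₁ · cos φ₂ · sin²(Δλ/2) = 0.074493.
c = 2·atan2(√a, √(1−a)) = 0.55288 rad → d = 6371·c ≈ 3522.43 km.

3522 km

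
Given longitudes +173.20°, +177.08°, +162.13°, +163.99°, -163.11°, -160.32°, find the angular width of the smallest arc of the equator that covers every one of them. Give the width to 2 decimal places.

37.55°

Sort the longitudes: -163.11°, -160.32°, +162.13°, +163.99°, +173.20°, +177.08°.
Eastward gaps between consecutive values (wrapping around): 2.79°, 322.45°, 1.86°, 9.21°, 3.88°, 19.81°.
Largest gap = 322.45° ⇒ minimal covering band is its complement: 360° − 322.45° = 37.55°.
Band runs from +162.13° eastward to -160.32°, crossing the antimeridian.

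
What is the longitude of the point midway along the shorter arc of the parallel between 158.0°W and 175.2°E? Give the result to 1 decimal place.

Signed shortest Δλ from -158.0° to +175.2° is -26.8°.
Midpoint longitude = -158.0° + (-26.8°)/2 = -158.0° − 13.4° = -171.4°.
(The naïve average (-158.0 + +175.2)/2 = 8.6° is on the wrong side of the globe.)

171.4°W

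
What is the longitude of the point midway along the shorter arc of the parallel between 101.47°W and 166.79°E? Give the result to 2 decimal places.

147.34°W

Signed shortest Δλ from -101.47° to +166.79° is -91.74°.
Midpoint longitude = -101.47° + (-91.74°)/2 = -101.47° − 45.87° = -147.34°.
(The naïve average (-101.47 + +166.79)/2 = 32.66° is on the wrong side of the globe.)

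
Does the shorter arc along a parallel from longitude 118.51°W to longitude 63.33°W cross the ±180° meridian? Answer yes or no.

No

Signed shortest Δλ = ((-63.33 − -118.51 + 180) mod 360) − 180 = 55.18°.
Going east by 55.18° from -118.51° reaches -63.33° without touching 180°.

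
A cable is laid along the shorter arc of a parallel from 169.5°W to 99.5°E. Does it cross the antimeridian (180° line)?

Naïve |99.5 − -169.5| = 269.0° > 180°, so the shorter arc goes the other way round — across 180°.
Signed shortest Δλ = ((99.5 − -169.5 + 180) mod 360) − 180 = -91.0°.
Going west by 91.0° from -169.5° passes through 180° before reaching +99.5°.

Yes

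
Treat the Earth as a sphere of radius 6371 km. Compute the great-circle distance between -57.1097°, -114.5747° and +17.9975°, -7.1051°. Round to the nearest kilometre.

12730 km

Δλ = -7.1051 − -114.5747 = 107.4696°.
Δφ = 17.9975 − -57.1097 = 75.1072°.
a = sin²(Δφ/2) + cos φ₁ · cos φ₂ · sin²(Δλ/2) = 0.707246.
c = 2·atan2(√a, √(1−a)) = 1.99818 rad → d = 6371·c ≈ 12730.41 km.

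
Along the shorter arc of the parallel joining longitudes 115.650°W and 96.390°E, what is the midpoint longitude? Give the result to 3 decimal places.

Signed shortest Δλ from -115.650° to +96.390° is -147.960°.
Midpoint longitude = -115.650° + (-147.960°)/2 = -115.650° − 73.980° = -189.630°.
Normalise into (−180°, 180°]: +170.370°.
(The naïve average (-115.650 + +96.390)/2 = -9.63° is on the wrong side of the globe.)

170.370°E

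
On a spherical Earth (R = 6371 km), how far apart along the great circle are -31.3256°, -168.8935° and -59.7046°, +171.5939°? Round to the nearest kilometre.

3473 km

Δλ = 171.5939 − -168.8935 = 340.4874°; wrapped into (−180°, 180°]: -19.5126°.
Δφ = -59.7046 − -31.3256 = -28.3790°.
a = sin²(Δφ/2) + cos φ₁ · cos φ₂ · sin²(Δλ/2) = 0.072463.
c = 2·atan2(√a, √(1−a)) = 0.54510 rad → d = 6371·c ≈ 3472.85 km.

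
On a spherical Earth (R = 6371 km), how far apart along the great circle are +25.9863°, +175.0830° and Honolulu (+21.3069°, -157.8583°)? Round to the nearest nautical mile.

1512 nmi

Δλ = -157.8583 − 175.0830 = -332.9413°; wrapped into (−180°, 180°]: 27.0587°.
Δφ = 21.3069 − 25.9863 = -4.6794°.
a = sin²(Δφ/2) + cos φ₁ · cos φ₂ · sin²(Δλ/2) = 0.047500.
c = 2·atan2(√a, √(1−a)) = 0.43942 rad → d = 6371·c ≈ 2799.53 km ≈ 1511.63 nmi.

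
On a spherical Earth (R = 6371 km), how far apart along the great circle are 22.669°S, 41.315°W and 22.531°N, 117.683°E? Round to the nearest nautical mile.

Δλ = 117.683 − -41.315 = 158.998°.
Δφ = 22.531 − -22.669 = 45.200°.
a = sin²(Δφ/2) + cos φ₁ · cos φ₂ · sin²(Δλ/2) = 0.971688.
c = 2·atan2(√a, √(1−a)) = 2.80346 rad → d = 6371·c ≈ 17860.85 km ≈ 9644.09 nmi.

9644 nmi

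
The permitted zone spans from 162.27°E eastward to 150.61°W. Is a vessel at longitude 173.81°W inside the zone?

Yes

Band width going east from +162.27° to -150.61°: ((-150.61 − 162.27) mod 360) = 47.12°.
Offset of -173.81° east of the west edge: ((-173.81 − 162.27) mod 360) = 23.92°.
23.92° ≤ 47.12° ⇒ inside.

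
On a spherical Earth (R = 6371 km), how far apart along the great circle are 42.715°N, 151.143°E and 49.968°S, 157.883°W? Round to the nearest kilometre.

11433 km

Δλ = -157.883 − 151.143 = -309.026°; wrapped into (−180°, 180°]: 50.974°.
Δφ = -49.968 − 42.715 = -92.683°.
a = sin²(Δφ/2) + cos φ₁ · cos φ₂ · sin²(Δλ/2) = 0.610912.
c = 2·atan2(√a, √(1−a)) = 1.79448 rad → d = 6371·c ≈ 11432.64 km.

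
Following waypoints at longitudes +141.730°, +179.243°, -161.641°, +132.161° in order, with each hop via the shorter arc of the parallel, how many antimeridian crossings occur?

2

Leg 1: +141.730° → +179.243°, shortest Δλ = 37.513° (east) — does not cross 180°.
Leg 2: +179.243° → -161.641°, shortest Δλ = 19.116° (east) — crosses 180°.
Leg 3: -161.641° → +132.161°, shortest Δλ = -66.198° (west) — crosses 180°.
Total crossings: 2.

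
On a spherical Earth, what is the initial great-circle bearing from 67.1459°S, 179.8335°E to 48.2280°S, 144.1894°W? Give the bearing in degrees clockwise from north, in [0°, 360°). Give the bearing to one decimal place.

62.1°

Δλ = -144.1894 − 179.8335 = -324.0229°; wrapped into (−180°, 180°]: 35.9771°.
θ = atan2( sin Δλ · cos φ₂ , cos φ₁ · sin φ₂ − sin φ₁ · cos φ₂ · cos Δλ )
  = atan2(0.39135, 0.20712) = 62.110° → normalised to [0°, 360°): 62.110°.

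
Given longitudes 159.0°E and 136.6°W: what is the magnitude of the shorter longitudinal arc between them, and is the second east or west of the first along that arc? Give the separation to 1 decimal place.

64.4° east

Raw difference: -136.6 − 159.0 = -295.6°.
Normalise into (−180°, 180°]: -295.6° + 360° = 64.4°.
Positive ⇒ the second point lies to the east; separation 64.4°.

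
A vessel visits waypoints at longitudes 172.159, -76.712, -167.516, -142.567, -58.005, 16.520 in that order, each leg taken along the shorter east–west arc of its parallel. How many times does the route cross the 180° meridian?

1

Leg 1: +172.159° → -76.712°, shortest Δλ = 111.129° (east) — crosses 180°.
Leg 2: -76.712° → -167.516°, shortest Δλ = -90.804° (west) — does not cross 180°.
Leg 3: -167.516° → -142.567°, shortest Δλ = 24.949° (east) — does not cross 180°.
Leg 4: -142.567° → -58.005°, shortest Δλ = 84.562° (east) — does not cross 180°.
Leg 5: -58.005° → +16.520°, shortest Δλ = 74.525° (east) — does not cross 180°.
Total crossings: 1.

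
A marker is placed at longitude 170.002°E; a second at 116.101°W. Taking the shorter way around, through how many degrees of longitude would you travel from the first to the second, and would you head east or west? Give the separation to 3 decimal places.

73.897° east

Raw difference: -116.101 − 170.002 = -286.103°.
Normalise into (−180°, 180°]: -286.103° + 360° = 73.897°.
Positive ⇒ the second point lies to the east; separation 73.897°.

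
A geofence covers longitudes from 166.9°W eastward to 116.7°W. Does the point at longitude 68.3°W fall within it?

Band width going east from -166.9° to -116.7°: ((-116.7 − -166.9) mod 360) = 50.2°.
Offset of -68.3° east of the west edge: ((-68.3 − -166.9) mod 360) = 98.6°.
98.6° > 50.2° ⇒ outside.

No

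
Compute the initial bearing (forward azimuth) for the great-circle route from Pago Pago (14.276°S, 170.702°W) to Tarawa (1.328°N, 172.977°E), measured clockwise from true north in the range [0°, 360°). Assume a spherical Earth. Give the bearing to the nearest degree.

Δλ = 172.977 − -170.702 = 343.679°; wrapped into (−180°, 180°]: -16.321°.
θ = atan2( sin Δλ · cos φ₂ , cos φ₁ · sin φ₂ − sin φ₁ · cos φ₂ · cos Δλ )
  = atan2(-0.28094, 0.25905) = -47.321° → normalised to [0°, 360°): 312.679°.

313°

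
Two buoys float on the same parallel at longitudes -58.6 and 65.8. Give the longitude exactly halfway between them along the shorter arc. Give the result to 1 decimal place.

Signed shortest Δλ from -58.6° to +65.8° is +124.4°.
Midpoint longitude = -58.6° + (+124.4°)/2 = -58.6° + 62.2° = +3.6°.

+3.6°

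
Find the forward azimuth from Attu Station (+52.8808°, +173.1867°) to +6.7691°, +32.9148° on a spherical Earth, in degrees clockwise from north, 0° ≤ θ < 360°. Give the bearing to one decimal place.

Δλ = 32.9148 − 173.1867 = -140.2719°.
θ = atan2( sin Δλ · cos φ₂ , cos φ₁ · sin φ₂ − sin φ₁ · cos φ₂ · cos Δλ )
  = atan2(-0.63469, 0.68011) = -43.021° → normalised to [0°, 360°): 316.979°.

317.0°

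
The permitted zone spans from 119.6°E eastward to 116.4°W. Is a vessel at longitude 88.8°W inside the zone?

Band width going east from +119.6° to -116.4°: ((-116.4 − 119.6) mod 360) = 124.0°.
Offset of -88.8° east of the west edge: ((-88.8 − 119.6) mod 360) = 151.6°.
151.6° > 124.0° ⇒ outside.

No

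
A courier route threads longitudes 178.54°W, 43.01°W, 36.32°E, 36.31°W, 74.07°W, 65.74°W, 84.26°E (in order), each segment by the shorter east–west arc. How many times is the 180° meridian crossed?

0

Leg 1: -178.54° → -43.01°, shortest Δλ = 135.53° (east) — does not cross 180°.
Leg 2: -43.01° → +36.32°, shortest Δλ = 79.33° (east) — does not cross 180°.
Leg 3: +36.32° → -36.31°, shortest Δλ = -72.63° (west) — does not cross 180°.
Leg 4: -36.31° → -74.07°, shortest Δλ = -37.76° (west) — does not cross 180°.
Leg 5: -74.07° → -65.74°, shortest Δλ = 8.33° (east) — does not cross 180°.
Leg 6: -65.74° → +84.26°, shortest Δλ = 150.0° (east) — does not cross 180°.
Total crossings: 0.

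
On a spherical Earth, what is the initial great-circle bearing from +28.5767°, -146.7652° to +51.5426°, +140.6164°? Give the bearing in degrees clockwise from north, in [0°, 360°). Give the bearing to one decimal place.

Δλ = 140.6164 − -146.7652 = 287.3816°; wrapped into (−180°, 180°]: -72.6184°.
θ = atan2( sin Δλ · cos φ₂ , cos φ₁ · sin φ₂ − sin φ₁ · cos φ₂ · cos Δλ )
  = atan2(-0.59353, 0.59880) = -44.747° → normalised to [0°, 360°): 315.253°.

315.3°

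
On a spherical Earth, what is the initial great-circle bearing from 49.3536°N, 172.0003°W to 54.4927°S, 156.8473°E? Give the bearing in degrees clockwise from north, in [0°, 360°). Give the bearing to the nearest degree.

198°

Δλ = 156.8473 − -172.0003 = 328.8476°; wrapped into (−180°, 180°]: -31.1524°.
θ = atan2( sin Δλ · cos φ₂ , cos φ₁ · sin φ₂ − sin φ₁ · cos φ₂ · cos Δλ )
  = atan2(-0.30046, -0.90739) = -161.679° → normalised to [0°, 360°): 198.321°.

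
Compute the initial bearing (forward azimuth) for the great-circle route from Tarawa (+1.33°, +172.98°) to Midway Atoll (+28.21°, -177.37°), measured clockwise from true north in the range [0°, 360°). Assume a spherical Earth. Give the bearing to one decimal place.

18.1°

Δλ = -177.37 − 172.98 = -350.35°; wrapped into (−180°, 180°]: 9.65°.
θ = atan2( sin Δλ · cos φ₂ , cos φ₁ · sin φ₂ − sin φ₁ · cos φ₂ · cos Δλ )
  = atan2(0.14772, 0.45241) = 18.082° → normalised to [0°, 360°): 18.082°.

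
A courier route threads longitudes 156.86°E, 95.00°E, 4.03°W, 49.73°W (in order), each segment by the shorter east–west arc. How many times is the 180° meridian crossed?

0

Leg 1: +156.86° → +95.00°, shortest Δλ = -61.86° (west) — does not cross 180°.
Leg 2: +95.00° → -4.03°, shortest Δλ = -99.03° (west) — does not cross 180°.
Leg 3: -4.03° → -49.73°, shortest Δλ = -45.7° (west) — does not cross 180°.
Total crossings: 0.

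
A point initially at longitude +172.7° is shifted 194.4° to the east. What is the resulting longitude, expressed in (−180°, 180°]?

+7.1°

Start at +172.7°; shift +194.4° → +367.1°.
+367.1° lies outside (−180°, 180°]; subtract 360° → +7.1°.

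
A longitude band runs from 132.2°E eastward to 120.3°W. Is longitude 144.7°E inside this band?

Band width going east from +132.2° to -120.3°: ((-120.3 − 132.2) mod 360) = 107.5°.
Offset of +144.7° east of the west edge: ((144.7 − 132.2) mod 360) = 12.5°.
12.5° ≤ 107.5° ⇒ inside.

Yes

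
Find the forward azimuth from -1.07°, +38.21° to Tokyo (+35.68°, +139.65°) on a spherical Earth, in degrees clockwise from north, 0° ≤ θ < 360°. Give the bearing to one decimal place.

53.9°

Δλ = 139.65 − 38.21 = 101.44°.
θ = atan2( sin Δλ · cos φ₂ , cos φ₁ · sin φ₂ − sin φ₁ · cos φ₂ · cos Δλ )
  = atan2(0.79615, 0.58015) = 53.919° → normalised to [0°, 360°): 53.919°.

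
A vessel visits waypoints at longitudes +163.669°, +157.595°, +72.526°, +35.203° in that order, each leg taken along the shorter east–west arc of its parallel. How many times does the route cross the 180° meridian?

Leg 1: +163.669° → +157.595°, shortest Δλ = -6.074° (west) — does not cross 180°.
Leg 2: +157.595° → +72.526°, shortest Δλ = -85.069° (west) — does not cross 180°.
Leg 3: +72.526° → +35.203°, shortest Δλ = -37.323° (west) — does not cross 180°.
Total crossings: 0.

0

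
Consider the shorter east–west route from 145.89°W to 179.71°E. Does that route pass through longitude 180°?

Naïve |179.71 − -145.89| = 325.6° > 180°, so the shorter arc goes the other way round — across 180°.
Signed shortest Δλ = ((179.71 − -145.89 + 180) mod 360) − 180 = -34.4°.
Going west by 34.4° from -145.89° passes through 180° before reaching +179.71°.

Yes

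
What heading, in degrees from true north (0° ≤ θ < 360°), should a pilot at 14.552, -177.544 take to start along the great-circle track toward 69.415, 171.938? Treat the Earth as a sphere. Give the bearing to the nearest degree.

356°

Δλ = 171.938 − -177.544 = 349.482°; wrapped into (−180°, 180°]: -10.518°.
θ = atan2( sin Δλ · cos φ₂ , cos φ₁ · sin φ₂ − sin φ₁ · cos φ₂ · cos Δλ )
  = atan2(-0.06418, 0.81926) = -4.479° → normalised to [0°, 360°): 355.521°.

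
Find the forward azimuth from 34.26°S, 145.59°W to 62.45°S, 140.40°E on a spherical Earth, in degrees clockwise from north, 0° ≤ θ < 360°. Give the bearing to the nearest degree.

214°

Δλ = 140.40 − -145.59 = 285.99°; wrapped into (−180°, 180°]: -74.01°.
θ = atan2( sin Δλ · cos φ₂ , cos φ₁ · sin φ₂ − sin φ₁ · cos φ₂ · cos Δλ )
  = atan2(-0.44463, -0.66105) = -146.075° → normalised to [0°, 360°): 213.925°.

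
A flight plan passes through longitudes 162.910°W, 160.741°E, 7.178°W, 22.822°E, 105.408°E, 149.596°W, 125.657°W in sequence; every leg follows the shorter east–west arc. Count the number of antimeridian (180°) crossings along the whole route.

2

Leg 1: -162.910° → +160.741°, shortest Δλ = -36.349° (west) — crosses 180°.
Leg 2: +160.741° → -7.178°, shortest Δλ = -167.919° (west) — does not cross 180°.
Leg 3: -7.178° → +22.822°, shortest Δλ = 30.0° (east) — does not cross 180°.
Leg 4: +22.822° → +105.408°, shortest Δλ = 82.586° (east) — does not cross 180°.
Leg 5: +105.408° → -149.596°, shortest Δλ = 104.996° (east) — crosses 180°.
Leg 6: -149.596° → -125.657°, shortest Δλ = 23.939° (east) — does not cross 180°.
Total crossings: 2.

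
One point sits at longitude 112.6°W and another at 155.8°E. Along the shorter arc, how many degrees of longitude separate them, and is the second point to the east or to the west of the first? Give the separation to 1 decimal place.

91.6° west

Raw difference: 155.8 − -112.6 = 268.4°.
Normalise into (−180°, 180°]: 268.4° − 360° = -91.6°.
Negative ⇒ the second point lies to the west; separation 91.6°.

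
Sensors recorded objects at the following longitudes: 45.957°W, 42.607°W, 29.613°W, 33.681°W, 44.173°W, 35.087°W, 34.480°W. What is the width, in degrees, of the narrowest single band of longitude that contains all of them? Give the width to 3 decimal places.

Sort the longitudes: -45.957°, -44.173°, -42.607°, -35.087°, -34.480°, -33.681°, -29.613°.
Eastward gaps between consecutive values (wrapping around): 1.784°, 1.566°, 7.520°, 0.607°, 0.799°, 4.068°, 343.656°.
Largest gap = 343.656° ⇒ minimal covering band is its complement: 360° − 343.656° = 16.344°.
Band runs from -45.957° eastward to -29.613°.

16.344°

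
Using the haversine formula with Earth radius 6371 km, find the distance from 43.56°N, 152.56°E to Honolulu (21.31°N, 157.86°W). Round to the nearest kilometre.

5172 km

Δλ = -157.86 − 152.56 = -310.42°; wrapped into (−180°, 180°]: 49.58°.
Δφ = 21.31 − 43.56 = -22.25°.
a = sin²(Δφ/2) + cos φ₁ · cos φ₂ · sin²(Δλ/2) = 0.155918.
c = 2·atan2(√a, √(1−a)) = 0.81184 rad → d = 6371·c ≈ 5172.24 km.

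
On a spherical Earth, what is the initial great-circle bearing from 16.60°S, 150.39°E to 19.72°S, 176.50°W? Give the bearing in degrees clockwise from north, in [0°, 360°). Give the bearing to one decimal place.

Δλ = -176.50 − 150.39 = -326.89°; wrapped into (−180°, 180°]: 33.11°.
θ = atan2( sin Δλ · cos φ₂ , cos φ₁ · sin φ₂ − sin φ₁ · cos φ₂ · cos Δλ )
  = atan2(0.51421, -0.09810) = 100.800° → normalised to [0°, 360°): 100.800°.

100.8°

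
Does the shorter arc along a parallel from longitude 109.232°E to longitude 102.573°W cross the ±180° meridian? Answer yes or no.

Naïve |-102.573 − 109.232| = 211.805° > 180°, so the shorter arc goes the other way round — across 180°.
Signed shortest Δλ = ((-102.573 − 109.232 + 180) mod 360) − 180 = 148.195°.
Going east by 148.195° from +109.232° passes through 180° before reaching -102.573°.

Yes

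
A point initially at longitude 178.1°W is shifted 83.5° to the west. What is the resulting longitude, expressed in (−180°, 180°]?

Start at -178.1°; shift −83.5° → -261.6°.
-261.6° lies outside (−180°, 180°]; add 360° → +98.4°.

98.4°E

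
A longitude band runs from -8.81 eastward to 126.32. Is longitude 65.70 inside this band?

Band width going east from -8.81° to +126.32°: ((126.32 − -8.81) mod 360) = 135.13°.
Offset of +65.70° east of the west edge: ((65.70 − -8.81) mod 360) = 74.51°.
74.51° ≤ 135.13° ⇒ inside.

Yes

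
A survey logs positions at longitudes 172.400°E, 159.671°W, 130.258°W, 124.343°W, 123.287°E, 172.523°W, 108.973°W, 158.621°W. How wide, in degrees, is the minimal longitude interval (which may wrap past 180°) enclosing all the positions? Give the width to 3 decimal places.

127.740°

Sort the longitudes: -172.523°, -159.671°, -158.621°, -130.258°, -124.343°, -108.973°, +123.287°, +172.400°.
Eastward gaps between consecutive values (wrapping around): 12.852°, 1.050°, 28.363°, 5.915°, 15.370°, 232.260°, 49.113°, 15.077°.
Largest gap = 232.260° ⇒ minimal covering band is its complement: 360° − 232.260° = 127.740°.
Band runs from +123.287° eastward to -108.973°, crossing the antimeridian.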